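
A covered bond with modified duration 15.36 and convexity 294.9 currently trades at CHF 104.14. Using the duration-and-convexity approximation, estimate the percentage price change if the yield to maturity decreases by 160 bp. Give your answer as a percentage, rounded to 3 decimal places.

+28.351%

Duration effect: -D_mod·Δy = -15.36 × (-0.016) = +0.245760
Convexity effect: ½·C·(Δy)² = 0.5 × 294.9 × (-0.016)² = +0.0377472
ΔP/P ≈ +0.245760 + 0.0377472 = +0.2835072
= +28.35072%.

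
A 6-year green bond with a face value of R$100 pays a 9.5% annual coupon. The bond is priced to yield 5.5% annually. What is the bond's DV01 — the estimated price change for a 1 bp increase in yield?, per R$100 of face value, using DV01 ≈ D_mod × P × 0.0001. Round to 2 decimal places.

Periodic yield y = 0.055.
  t   CF        PV=CF/(1+0.055)^t    t·PV
  1         9.50         9.0047         9.0047
  2         9.50         8.5353        17.0706
  3         9.50         8.0903        24.2710
  4         9.50         7.6686        30.6742
  5         9.50         7.2688        36.3439
  6       109.50        79.4144       476.4865
  Σ                    119.9821       593.8510
P = 119.9821; D_Mac = 4.94950 yrs; D_mod = 4.69146 yrs.
DV01 ≈ 4.69146 × 119.9821 × 0.0001 = 0.056289.

R$0.06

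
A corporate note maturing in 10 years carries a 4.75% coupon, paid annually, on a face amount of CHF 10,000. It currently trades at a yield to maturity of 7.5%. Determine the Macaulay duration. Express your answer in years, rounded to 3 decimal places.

Periodic yield y = 0.075. Discount each cash flow and weight by its year:
  t   CF        PV=CF/(1+0.075)^t    t·PV
  1       475.00       441.8605       441.8605
  2       475.00       411.0330       822.0660
  3       475.00       382.3563     1,147.0688
  4       475.00       355.6803     1,422.7210
  5       475.00       330.8654     1,654.3268
  6       475.00       307.7817     1,846.6903
  7       475.00       286.3086     2,004.1600
  8       475.00       266.3336     2,130.6685
  9       475.00       247.7521     2,229.7693
  10   10,475.00     5,082.4064    50,824.0640
  Σ                  8,112.3777    64,523.3952
Price P = Σ PV = 8,112.3777.
Macaulay duration = Σ(t·PV) / P = 64,523.3952 / 8,112.3777 = 7.95370 years.

7.954 years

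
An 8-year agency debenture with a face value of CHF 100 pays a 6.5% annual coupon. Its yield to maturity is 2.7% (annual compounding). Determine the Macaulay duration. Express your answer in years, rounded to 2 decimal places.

6.68 years

Periodic yield y = 0.027. Discount each cash flow and weight by its year:
  t   CF        PV=CF/(1+0.027)^t    t·PV
  1         6.50         6.3291         6.3291
  2         6.50         6.1627        12.3254
  3         6.50         6.0007        18.0021
  4         6.50         5.8429        23.3718
  5         6.50         5.6893        28.4467
  6         6.50         5.5398        33.2385
  7         6.50         5.3941        37.7588
  8       106.50        86.0570       688.4558
  Σ                    127.0157       847.9282
Price P = Σ PV = 127.0157.
Macaulay duration = Σ(t·PV) / P = 847.9282 / 127.0157 = 6.67578 years.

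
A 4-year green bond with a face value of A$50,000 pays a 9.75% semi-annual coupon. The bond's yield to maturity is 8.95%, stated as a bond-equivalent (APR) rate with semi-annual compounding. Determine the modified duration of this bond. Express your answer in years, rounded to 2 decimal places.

Periodic yield y = 0.04475. First find Macaulay duration:
  t   CF        PV=CF/(1+0.04475)^t    t·PV
  1     2,437.50     2,333.0940     2,333.0940
  2     2,437.50     2,233.1601     4,466.3203
  3     2,437.50     2,137.5067     6,412.5201
  4     2,437.50     2,045.9504     8,183.8017
  5     2,437.50     1,958.3158     9,791.5789
  6     2,437.50     1,874.4348    11,246.6090
  7     2,437.50     1,794.1468    12,559.0273
  8    52,437.50    36,943.9170   295,551.3359
  Σ                 51,320.5256   350,544.2872
P = 51,320.5256; Macaulay duration = 350,544.2872 / 51,320.5256 = 6.83049 half-year periods = 3.41524 years.
Modified duration = D_Mac / (1 + y) = 3.41524 / 1.04475 = 3.26896 years.

3.27 years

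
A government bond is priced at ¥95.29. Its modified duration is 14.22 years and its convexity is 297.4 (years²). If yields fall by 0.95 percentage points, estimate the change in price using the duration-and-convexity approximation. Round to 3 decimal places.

Duration effect: -D_mod·Δy = -14.22 × (-0.0095) = +0.135090
Convexity effect: ½·C·(Δy)² = 0.5 × 297.4 × (-0.0095)² = +0.013420175
ΔP/P ≈ +0.135090 + 0.013420175 = +0.148510175
ΔP ≈ 95.29 × (+0.148510175) = +14.15153457575.

+¥14.152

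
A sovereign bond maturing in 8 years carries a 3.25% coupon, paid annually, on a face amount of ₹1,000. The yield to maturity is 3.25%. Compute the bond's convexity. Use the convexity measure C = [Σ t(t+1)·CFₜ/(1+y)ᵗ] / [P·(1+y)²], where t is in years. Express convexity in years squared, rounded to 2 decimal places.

58.29

With y = 0.0325:
  t   CF        PV=CF/(1+0.0325)^t    t·PV        t(t+1)·PV
  1        32.50        31.4770        31.4770          62.9540
  2        32.50        30.4862        60.9724         182.9172
  3        32.50        29.5266        88.5797         354.3190
  4        32.50        28.5972       114.3887         571.9435
  5        32.50        27.6970       138.4851         830.9106
  6        32.50        26.8252       160.9512       1,126.6585
  7        32.50        25.9808       181.8658       1,454.9262
  8     1,032.50       799.4100     6,395.2800      57,557.5201
  Σ                  1,000.0000     7,171.9999      62,142.1491
P = 1,000.0000.
Convexity = Σ t(t+1)·PV / [P·(1+y)²] = 62,142.1491 / (1,000.0000 × 1.066056) = 58.29162.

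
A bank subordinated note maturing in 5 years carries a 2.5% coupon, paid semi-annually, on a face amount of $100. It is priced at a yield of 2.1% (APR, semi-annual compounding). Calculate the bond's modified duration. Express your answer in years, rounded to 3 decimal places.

4.685 years

Periodic yield y = 0.0105. First find Macaulay duration:
  t   CF        PV=CF/(1+0.0105)^t    t·PV
  1         1.25         1.2370         1.2370
  2         1.25         1.2242         2.4483
  3         1.25         1.2114         3.6343
  4         1.25         1.1988         4.7954
  5         1.25         1.1864         5.9320
  6         1.25         1.1741         7.0444
  7         1.25         1.1619         8.1331
  8         1.25         1.1498         9.1983
  9         1.25         1.1378        10.2406
  10      101.25        91.2078       912.0777
  Σ                    101.8892       964.7411
P = 101.8892; Macaulay duration = 964.7411 / 101.8892 = 9.46853 half-year periods = 4.73427 years.
Modified duration = D_Mac / (1 + y) = 4.73427 / 1.0105 = 4.68507 years.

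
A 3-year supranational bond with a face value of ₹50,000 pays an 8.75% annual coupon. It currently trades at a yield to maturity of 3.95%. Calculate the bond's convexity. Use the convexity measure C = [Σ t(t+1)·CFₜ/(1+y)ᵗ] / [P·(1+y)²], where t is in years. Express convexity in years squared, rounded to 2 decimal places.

With y = 0.0395:
  t   CF        PV=CF/(1+0.0395)^t    t·PV        t(t+1)·PV
  1     4,375.00     4,208.7542     4,208.7542       8,417.5084
  2     4,375.00     4,048.8256     8,097.6512      24,292.9536
  3    54,375.00    48,408.9641   145,226.8922     580,907.5687
  Σ                 56,666.5439   157,533.2976     613,618.0307
P = 56,666.5439.
Convexity = Σ t(t+1)·PV / [P·(1+y)²] = 613,618.0307 / (56,666.5439 × 1.080560) = 10.02126.

10.02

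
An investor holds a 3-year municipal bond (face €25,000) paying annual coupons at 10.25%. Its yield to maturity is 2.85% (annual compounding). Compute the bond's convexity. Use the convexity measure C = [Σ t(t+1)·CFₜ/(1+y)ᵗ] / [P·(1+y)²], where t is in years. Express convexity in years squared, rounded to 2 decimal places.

10.11

With y = 0.0285:
  t   CF        PV=CF/(1+0.0285)^t    t·PV        t(t+1)·PV
  1     2,562.50     2,491.4925     2,491.4925       4,982.9849
  2     2,562.50     2,422.4526     4,844.9051      14,534.7154
  3    27,562.50    25,334.1139    76,002.3417     304,009.3668
  Σ                 30,248.0589    83,338.7393     323,527.0671
P = 30,248.0589.
Convexity = Σ t(t+1)·PV / [P·(1+y)²] = 323,527.0671 / (30,248.0589 × 1.057812) = 10.11124.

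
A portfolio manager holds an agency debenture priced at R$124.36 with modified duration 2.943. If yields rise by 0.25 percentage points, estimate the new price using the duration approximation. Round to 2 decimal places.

R$123.45

Duration approximation: ΔP/P ≈ -D_mod · Δy = -2.943 × (+0.0025) = -0.0073575.
New price ≈ 124.36 × (1 - 0.0073575) = 123.4450213.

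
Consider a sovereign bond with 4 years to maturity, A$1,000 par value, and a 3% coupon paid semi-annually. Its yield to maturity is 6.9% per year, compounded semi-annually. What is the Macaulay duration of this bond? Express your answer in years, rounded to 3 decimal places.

Periodic yield y = 0.0345. Discount each cash flow and weight by its period:
  t   CF        PV=CF/(1+0.0345)^t    t·PV
  1        15.00        14.4998        14.4998
  2        15.00        14.0162        28.0324
  3        15.00        13.5488        40.6463
  4        15.00        13.0969        52.3877
  5        15.00        12.6601        63.3007
  6        15.00        12.2379        73.4276
  7        15.00        11.8298        82.8087
  8     1,015.00       773.7882     6,190.3053
  Σ                    865.6777     6,545.4085
Price P = Σ PV = 865.6777.
Macaulay duration = Σ(t·PV) / P = 6,545.4085 / 865.6777 = 7.56102 half-year periods.
In years: 7.56102 / 2 = 3.78051 years.

3.781 years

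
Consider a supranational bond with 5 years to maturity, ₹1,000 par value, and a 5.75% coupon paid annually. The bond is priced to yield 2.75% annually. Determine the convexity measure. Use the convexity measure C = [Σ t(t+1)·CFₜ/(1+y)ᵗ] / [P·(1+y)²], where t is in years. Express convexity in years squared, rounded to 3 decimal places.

With y = 0.0275:
  t   CF        PV=CF/(1+0.0275)^t    t·PV        t(t+1)·PV
  1        57.50        55.9611        55.9611         111.9221
  2        57.50        54.4633       108.9267         326.7800
  3        57.50        53.0057       159.0170         636.0681
  4        57.50        51.5870       206.3481       1,031.7406
  5     1,057.50       923.3604     4,616.8018      27,700.8106
  Σ                  1,138.3775     5,147.0546      29,807.3214
P = 1,138.3775.
Convexity = Σ t(t+1)·PV / [P·(1+y)²] = 29,807.3214 / (1,138.3775 × 1.055756) = 24.80122.

24.801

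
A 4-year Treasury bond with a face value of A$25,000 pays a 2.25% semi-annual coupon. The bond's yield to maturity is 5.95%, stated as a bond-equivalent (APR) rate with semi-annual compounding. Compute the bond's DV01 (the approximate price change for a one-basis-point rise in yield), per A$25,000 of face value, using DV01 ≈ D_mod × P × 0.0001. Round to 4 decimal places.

Periodic yield y = 0.02975.
  t   CF        PV=CF/(1+0.02975)^t    t·PV
  1       281.25       273.1245       273.1245
  2       281.25       265.2338       530.4677
  3       281.25       257.5711       772.7133
  4       281.25       250.1297     1,000.5190
  5       281.25       242.9034     1,214.5168
  6       281.25       235.8858     1,415.3146
  7       281.25       229.0709     1,603.4963
  8    25,281.25    19,996.0465   159,968.3721
  Σ                 21,749.9658   166,778.5243
P = 21,749.9658; D_Mac = 7.66799 half-year periods = 3.83400 yrs; D_mod = 3.72323 yrs.
DV01 ≈ 3.72323 × 21,749.9658 × 0.0001 = 8.098010.

A$8.0980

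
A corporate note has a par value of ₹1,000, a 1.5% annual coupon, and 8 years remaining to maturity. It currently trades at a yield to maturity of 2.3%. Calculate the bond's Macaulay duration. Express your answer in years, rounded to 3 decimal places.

Periodic yield y = 0.023. Discount each cash flow and weight by its year:
  t   CF        PV=CF/(1+0.023)^t    t·PV
  1        15.00        14.6628        14.6628
  2        15.00        14.3331        28.6662
  3        15.00        14.0108        42.0325
  4        15.00        13.6958        54.7834
  5        15.00        13.3879        66.9396
  6        15.00        13.0869        78.5215
  7        15.00        12.7927        89.5488
  8     1,015.00       846.1765     6,769.4122
  Σ                    942.1466     7,144.5670
Price P = Σ PV = 942.1466.
Macaulay duration = Σ(t·PV) / P = 7,144.5670 / 942.1466 = 7.58329 years.

7.583 years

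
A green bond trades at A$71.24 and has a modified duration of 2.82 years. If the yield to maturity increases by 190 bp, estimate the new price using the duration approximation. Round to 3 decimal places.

Duration approximation: ΔP/P ≈ -D_mod · Δy = -2.82 × (+0.019) = -0.053580.
New price ≈ 71.24 × (1 - 0.053580) = 67.4229608.

A$67.423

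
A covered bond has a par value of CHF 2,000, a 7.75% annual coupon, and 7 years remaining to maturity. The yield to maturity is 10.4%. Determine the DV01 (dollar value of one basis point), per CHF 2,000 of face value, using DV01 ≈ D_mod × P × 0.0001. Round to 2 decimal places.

CHF 0.88

Periodic yield y = 0.104.
  t   CF        PV=CF/(1+0.104)^t    t·PV
  1       155.00       140.3986       140.3986
  2       155.00       127.1726       254.3452
  3       155.00       115.1926       345.5777
  4       155.00       104.3411       417.3644
  5       155.00        94.5119       472.5593
  6       155.00        85.6086       513.6514
  7     2,155.00     1,078.1117     7,546.7819
  Σ                  1,745.3370     9,690.6786
P = 1,745.3370; D_Mac = 5.55233 yrs; D_mod = 5.02928 yrs.
DV01 ≈ 5.02928 × 1,745.3370 × 0.0001 = 0.877779.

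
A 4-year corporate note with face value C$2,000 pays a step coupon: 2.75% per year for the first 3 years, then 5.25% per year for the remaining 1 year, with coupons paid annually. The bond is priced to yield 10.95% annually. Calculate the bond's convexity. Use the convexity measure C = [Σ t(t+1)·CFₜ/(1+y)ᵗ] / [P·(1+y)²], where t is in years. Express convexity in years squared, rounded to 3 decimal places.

15.266

With y = 0.1095:
  t   CF        PV=CF/(1+0.1095)^t    t·PV        t(t+1)·PV
  1        55.00        49.5719        49.5719          99.1438
  2        55.00        44.6795        89.3590         268.0769
  3        55.00        40.2699       120.8098         483.2390
  4     2,105.00     1,389.1299     5,556.5198      27,782.5989
  Σ                  1,523.6512     5,816.2604      28,633.0586
P = 1,523.6512.
Convexity = Σ t(t+1)·PV / [P·(1+y)²] = 28,633.0586 / (1,523.6512 × 1.230990) = 15.26608.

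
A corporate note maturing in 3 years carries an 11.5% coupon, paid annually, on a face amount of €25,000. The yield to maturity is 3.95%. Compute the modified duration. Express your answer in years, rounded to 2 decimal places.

Periodic yield y = 0.0395. First find Macaulay duration:
  t   CF        PV=CF/(1+0.0395)^t    t·PV
  1     2,875.00     2,765.7528     2,765.7528
  2     2,875.00     2,660.6568     5,321.3136
  3    27,875.00    24,816.5494    74,449.6482
  Σ                 30,242.9590    82,536.7146
P = 30,242.9590; Macaulay duration = 82,536.7146 / 30,242.9590 = 2.72912 years.
Modified duration = D_Mac / (1 + y) = 2.72912 / 1.0395 = 2.62542 years.

2.63 years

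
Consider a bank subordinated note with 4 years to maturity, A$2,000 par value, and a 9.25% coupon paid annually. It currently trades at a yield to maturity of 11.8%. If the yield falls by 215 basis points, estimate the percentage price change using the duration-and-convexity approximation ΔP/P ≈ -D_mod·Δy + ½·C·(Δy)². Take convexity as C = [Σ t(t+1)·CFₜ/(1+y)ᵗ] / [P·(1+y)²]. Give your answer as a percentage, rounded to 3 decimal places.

+7.037%

With y = 0.118:
  t   CF        PV=CF/(1+0.118)^t    t·PV        t(t+1)·PV
  1       185.00       165.4741       165.4741         330.9481
  2       185.00       148.0090       296.0180         888.0540
  3       185.00       132.3873       397.1619       1,588.6476
  4     2,185.00     1,398.5701     5,594.2802      27,971.4012
  Σ                  1,844.4404     6,452.9342      30,779.0509
P = 1,844.4404; D_Mac = 3.49859 yrs; D_mod = 3.12933 yrs; C = 13.35079.
Duration effect: -3.12933 × (-0.0215) = +0.067281
Convexity effect: 0.5 × 13.35079 × (-0.0215)² = +0.0030857
ΔP/P ≈ +0.067281 + 0.0030857 = +0.070366 = +7.0366%.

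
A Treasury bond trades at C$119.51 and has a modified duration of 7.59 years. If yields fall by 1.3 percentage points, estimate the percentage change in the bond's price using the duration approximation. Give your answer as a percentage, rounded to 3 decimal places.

Duration approximation: ΔP/P ≈ -D_mod · Δy = -7.59 × (-0.013) = +0.098670.
As a percentage: +9.8670%.

+9.867%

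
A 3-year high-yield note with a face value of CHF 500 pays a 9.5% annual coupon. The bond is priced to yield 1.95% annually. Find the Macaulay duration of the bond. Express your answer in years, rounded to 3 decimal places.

Periodic yield y = 0.0195. Discount each cash flow and weight by its year:
  t   CF        PV=CF/(1+0.0195)^t    t·PV
  1        47.50        46.5915        46.5915
  2        47.50        45.7003        91.4006
  3       547.50       516.6809     1,550.0428
  Σ                    608.9727     1,688.0349
Price P = Σ PV = 608.9727.
Macaulay duration = Σ(t·PV) / P = 1,688.0349 / 608.9727 = 2.77194 years.

2.772 years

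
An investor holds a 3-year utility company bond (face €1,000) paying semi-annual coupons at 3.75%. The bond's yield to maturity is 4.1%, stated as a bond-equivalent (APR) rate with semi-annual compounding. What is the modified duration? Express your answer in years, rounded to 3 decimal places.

2.807 years

Periodic yield y = 0.0205. First find Macaulay duration:
  t   CF        PV=CF/(1+0.0205)^t    t·PV
  1        18.75        18.3733        18.3733
  2        18.75        18.0043        36.0085
  3        18.75        17.6426        52.9278
  4        18.75        17.2882        69.1527
  5        18.75        16.9409        84.7045
  6     1,018.75       901.9648     5,411.7885
  Σ                    990.2140     5,672.9553
P = 990.2140; Macaulay duration = 5,672.9553 / 990.2140 = 5.72902 half-year periods = 2.86451 years.
Modified duration = D_Mac / (1 + y) = 2.86451 / 1.0205 = 2.80697 years.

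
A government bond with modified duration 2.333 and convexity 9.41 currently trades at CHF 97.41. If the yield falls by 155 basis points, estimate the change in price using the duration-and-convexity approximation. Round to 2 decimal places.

+CHF 3.63

Duration effect: -D_mod·Δy = -2.333 × (-0.0155) = +0.0361615
Convexity effect: ½·C·(Δy)² = 0.5 × 9.41 × (-0.0155)² = +0.00113037625
ΔP/P ≈ +0.0361615 + 0.00113037625 = +0.03729187625
ΔP ≈ 97.41 × (+0.03729187625) = +3.6326016655125.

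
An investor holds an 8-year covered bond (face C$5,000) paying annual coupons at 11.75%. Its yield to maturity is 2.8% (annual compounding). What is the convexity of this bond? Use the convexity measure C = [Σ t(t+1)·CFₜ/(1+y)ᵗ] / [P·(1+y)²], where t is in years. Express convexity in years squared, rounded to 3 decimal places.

With y = 0.028:
  t   CF        PV=CF/(1+0.028)^t    t·PV        t(t+1)·PV
  1       587.50       571.4981       571.4981       1,142.9961
  2       587.50       555.9320     1,111.8639       3,335.5918
  3       587.50       540.7898     1,622.3695       6,489.4781
  4       587.50       526.0602     2,104.2406      10,521.2032
  5       587.50       511.7317     2,558.6584      15,351.9502
  6       587.50       497.7935     2,986.7607      20,907.3251
  7       587.50       484.2349     3,389.6442      27,117.1532
  8     5,587.50     4,479.9443    35,839.5548     322,555.9929
  Σ                  8,167.9844    50,184.5902     407,421.6907
P = 8,167.9844.
Convexity = Σ t(t+1)·PV / [P·(1+y)²] = 407,421.6907 / (8,167.9844 × 1.056784) = 47.20011.

47.200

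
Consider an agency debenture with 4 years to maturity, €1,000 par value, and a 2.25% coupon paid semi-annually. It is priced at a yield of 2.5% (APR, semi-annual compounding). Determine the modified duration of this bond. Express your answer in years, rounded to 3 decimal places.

3.799 years

Periodic yield y = 0.0125. First find Macaulay duration:
  t   CF        PV=CF/(1+0.0125)^t    t·PV
  1        11.25        11.1111        11.1111
  2        11.25        10.9739        21.9479
  3        11.25        10.8385        32.5154
  4        11.25        10.7046        42.8186
  5        11.25        10.5725        52.8625
  6        11.25        10.4420        62.6518
  7        11.25        10.3131        72.1914
  8     1,011.25       915.5842     7,324.6734
  Σ                    990.5398     7,620.7720
P = 990.5398; Macaulay duration = 7,620.7720 / 990.5398 = 7.69355 half-year periods = 3.84678 years.
Modified duration = D_Mac / (1 + y) = 3.84678 / 1.0125 = 3.79929 years.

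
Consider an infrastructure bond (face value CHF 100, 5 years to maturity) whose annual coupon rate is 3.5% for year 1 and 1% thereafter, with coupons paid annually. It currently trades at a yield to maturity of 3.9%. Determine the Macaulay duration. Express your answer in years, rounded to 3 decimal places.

4.789 years

Periodic yield y = 0.039. Discount each cash flow and weight by its year:
  t   CF        PV=CF/(1+0.039)^t    t·PV
  1         3.50         3.3686         3.3686
  2         1.00         0.9263         1.8527
  3         1.00         0.8916         2.6747
  4         1.00         0.8581         3.4324
  5       101.00        83.4149       417.0745
  Σ                     89.4595       428.4029
Price P = Σ PV = 89.4595.
Macaulay duration = Σ(t·PV) / P = 428.4029 / 89.4595 = 4.78879 years.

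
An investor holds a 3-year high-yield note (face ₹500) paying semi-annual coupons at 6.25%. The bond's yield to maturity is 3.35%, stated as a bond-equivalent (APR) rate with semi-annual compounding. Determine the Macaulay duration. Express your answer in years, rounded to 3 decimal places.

2.792 years

Periodic yield y = 0.01675. Discount each cash flow and weight by its period:
  t   CF        PV=CF/(1+0.01675)^t    t·PV
  1       15.625        15.3676        15.3676
  2       15.625        15.1144        30.2289
  3       15.625        14.8654        44.5963
  4       15.625        14.6205        58.4821
  5       15.625        14.3797        71.8984
  6      515.625       466.7119     2,800.2714
  Σ                    541.0596     3,020.8447
Price P = Σ PV = 541.0596.
Macaulay duration = Σ(t·PV) / P = 3,020.8447 / 541.0596 = 5.58320 half-year periods.
In years: 5.58320 / 2 = 2.79160 years.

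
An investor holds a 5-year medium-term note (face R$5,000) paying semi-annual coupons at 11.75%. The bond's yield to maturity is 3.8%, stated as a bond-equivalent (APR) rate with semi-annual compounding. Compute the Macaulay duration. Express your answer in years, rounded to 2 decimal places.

Periodic yield y = 0.019. Discount each cash flow and weight by its period:
  t   CF        PV=CF/(1+0.019)^t    t·PV
  1       293.75       288.2728       288.2728
  2       293.75       282.8978       565.7955
  3       293.75       277.6229       832.8688
  4       293.75       272.4464     1,089.7858
  5       293.75       267.3665     1,336.8324
  6       293.75       262.3812     1,574.2874
  7       293.75       257.4889     1,802.4226
  8       293.75       252.6879     2,021.5030
  9       293.75       247.9763     2,231.7869
  10    5,293.75     4,385.5250    43,855.2496
  Σ                  6,794.6658    55,598.8049
Price P = Σ PV = 6,794.6658.
Macaulay duration = Σ(t·PV) / P = 55,598.8049 / 6,794.6658 = 8.18271 half-year periods.
In years: 8.18271 / 2 = 4.09136 years.

4.09 years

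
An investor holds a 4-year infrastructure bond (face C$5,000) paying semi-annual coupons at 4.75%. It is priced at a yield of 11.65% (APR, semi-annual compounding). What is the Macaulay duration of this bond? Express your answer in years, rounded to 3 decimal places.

3.641 years

Periodic yield y = 0.05825. Discount each cash flow and weight by its period:
  t   CF        PV=CF/(1+0.05825)^t    t·PV
  1       118.75       112.2136       112.2136
  2       118.75       106.0369       212.0738
  3       118.75       100.2002       300.6007
  4       118.75        94.6849       378.7394
  5       118.75        89.4730       447.3652
  6       118.75        84.5481       507.2887
  7       118.75        79.8943       559.2599
  8     5,118.75     3,254.3009    26,034.4069
  Σ                  3,921.3519    28,551.9484
Price P = Σ PV = 3,921.3519.
Macaulay duration = Σ(t·PV) / P = 28,551.9484 / 3,921.3519 = 7.28115 half-year periods.
In years: 7.28115 / 2 = 3.64057 years.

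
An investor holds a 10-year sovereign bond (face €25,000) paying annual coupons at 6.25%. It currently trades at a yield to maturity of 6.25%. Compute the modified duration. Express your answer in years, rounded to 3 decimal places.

Periodic yield y = 0.0625. First find Macaulay duration:
  t   CF        PV=CF/(1+0.0625)^t    t·PV
  1     1,562.50     1,470.5882     1,470.5882
  2     1,562.50     1,384.0830     2,768.1661
  3     1,562.50     1,302.6664     3,907.9992
  4     1,562.50     1,226.0390     4,904.1558
  5     1,562.50     1,153.9190     5,769.5951
  6     1,562.50     1,086.0414     6,516.2486
  7     1,562.50     1,022.1566     7,155.0965
  8     1,562.50       962.0298     7,696.2382
  9     1,562.50       905.4398     8,148.9581
  10   26,562.50    14,487.0367   144,870.3670
  Σ                 25,000.0000   193,207.4129
P = 25,000.0000; Macaulay duration = 193,207.4129 / 25,000.0000 = 7.72830 years.
Modified duration = D_Mac / (1 + y) = 7.72830 / 1.0625 = 7.27369 years.

7.274 years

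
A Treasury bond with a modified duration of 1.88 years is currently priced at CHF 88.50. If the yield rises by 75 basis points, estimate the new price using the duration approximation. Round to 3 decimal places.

CHF 87.252

Duration approximation: ΔP/P ≈ -D_mod · Δy = -1.88 × (+0.0075) = -0.014100.
New price ≈ 88.50 × (1 - 0.014100) = 87.25215.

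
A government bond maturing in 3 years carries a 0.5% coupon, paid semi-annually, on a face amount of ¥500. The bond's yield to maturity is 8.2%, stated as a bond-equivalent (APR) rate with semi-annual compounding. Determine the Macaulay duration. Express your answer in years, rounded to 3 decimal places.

2.979 years

Periodic yield y = 0.041. Discount each cash flow and weight by its period:
  t   CF        PV=CF/(1+0.041)^t    t·PV
  1         1.25         1.2008         1.2008
  2         1.25         1.1535         2.3070
  3         1.25         1.1080         3.3241
  4         1.25         1.0644         4.2576
  5         1.25         1.0225         5.1124
  6       501.25       393.8674     2,363.2042
  Σ                    399.4166     2,379.4061
Price P = Σ PV = 399.4166.
Macaulay duration = Σ(t·PV) / P = 2,379.4061 / 399.4166 = 5.95720 half-year periods.
In years: 5.95720 / 2 = 2.97860 years.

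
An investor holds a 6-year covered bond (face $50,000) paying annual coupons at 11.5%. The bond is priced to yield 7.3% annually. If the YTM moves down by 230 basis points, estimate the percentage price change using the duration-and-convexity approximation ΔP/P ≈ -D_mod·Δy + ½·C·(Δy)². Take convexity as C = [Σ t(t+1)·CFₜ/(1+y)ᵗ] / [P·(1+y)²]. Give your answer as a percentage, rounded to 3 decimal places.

+10.938%

With y = 0.073:
  t   CF        PV=CF/(1+0.073)^t    t·PV        t(t+1)·PV
  1     5,750.00     5,358.8071     5,358.8071      10,717.6142
  2     5,750.00     4,994.2284     9,988.4568      29,965.3705
  3     5,750.00     4,654.4533    13,963.3600      55,853.4398
  4     5,750.00     4,337.7943    17,351.1773      86,755.8866
  5     5,750.00     4,042.6788    20,213.3939     121,280.3634
  6    55,750.00    36,529.7365   219,178.4192   1,534,248.9344
  Σ                 59,917.6985   286,053.6143   1,838,821.6088
P = 59,917.6985; D_Mac = 4.77411 yrs; D_mod = 4.44931 yrs; C = 26.65539.
Duration effect: -4.44931 × (-0.023) = +0.102334
Convexity effect: 0.5 × 26.65539 × (-0.023)² = +0.0070504
ΔP/P ≈ +0.102334 + 0.0070504 = +0.109384 = +10.9384%.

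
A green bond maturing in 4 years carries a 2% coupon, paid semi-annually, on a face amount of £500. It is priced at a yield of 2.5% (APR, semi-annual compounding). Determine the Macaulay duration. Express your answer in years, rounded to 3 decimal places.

3.862 years

Periodic yield y = 0.0125. Discount each cash flow and weight by its period:
  t   CF        PV=CF/(1+0.0125)^t    t·PV
  1         5.00         4.9383         4.9383
  2         5.00         4.8773         9.7546
  3         5.00         4.8171        14.4513
  4         5.00         4.7576        19.0305
  5         5.00         4.6989        23.4944
  6         5.00         4.6409        27.8452
  7         5.00         4.5836        32.0851
  8       505.00       457.2262     3,657.8097
  Σ                    490.5398     3,789.4091
Price P = Σ PV = 490.5398.
Macaulay duration = Σ(t·PV) / P = 3,789.4091 / 490.5398 = 7.72498 half-year periods.
In years: 7.72498 / 2 = 3.86249 years.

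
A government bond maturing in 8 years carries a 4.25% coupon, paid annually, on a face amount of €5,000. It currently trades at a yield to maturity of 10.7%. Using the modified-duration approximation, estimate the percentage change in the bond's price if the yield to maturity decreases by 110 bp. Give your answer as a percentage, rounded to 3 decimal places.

Periodic yield y = 0.107. Modified duration first:
  t   CF        PV=CF/(1+0.107)^t    t·PV
  1       212.50       191.9603       191.9603
  2       212.50       173.4058       346.8117
  3       212.50       156.6448       469.9345
  4       212.50       141.5039       566.0157
  5       212.50       127.8265       639.1324
  6       212.50       115.4711       692.8265
  7       212.50       104.3099       730.1694
  8     5,212.50     2,311.3467    18,490.7739
  Σ                  3,322.4690    22,127.6242
P = 3,322.4690; D_Mac = 6.65999 yrs; D_mod = 6.65999/(1+0.107) = 6.01625 yrs.
ΔP/P ≈ -D_mod · Δy = -6.01625 × (-0.011) = +0.066179 = +6.6179%.

+6.618%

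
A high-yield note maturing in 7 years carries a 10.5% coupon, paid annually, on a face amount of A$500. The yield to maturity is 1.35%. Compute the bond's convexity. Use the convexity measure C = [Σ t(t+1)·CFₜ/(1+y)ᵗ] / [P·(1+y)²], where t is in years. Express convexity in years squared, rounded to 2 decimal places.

With y = 0.0135:
  t   CF        PV=CF/(1+0.0135)^t    t·PV        t(t+1)·PV
  1        52.50        51.8007        51.8007         103.6014
  2        52.50        51.1107       102.2214         306.6642
  3        52.50        50.4299       151.2897         605.1587
  4        52.50        49.7582       199.0326         995.1632
  5        52.50        49.0954       245.4769       1,472.8611
  6        52.50        48.4414       290.6485       2,034.5393
  7       552.50       502.9977     3,520.9840      28,167.8720
  Σ                    803.6339     4,561.4537      33,685.8598
P = 803.6339.
Convexity = Σ t(t+1)·PV / [P·(1+y)²] = 33,685.8598 / (803.6339 × 1.027182) = 40.80768.

40.81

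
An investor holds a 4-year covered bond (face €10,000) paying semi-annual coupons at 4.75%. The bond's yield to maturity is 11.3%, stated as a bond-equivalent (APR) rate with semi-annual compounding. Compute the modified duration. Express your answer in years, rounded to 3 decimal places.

3.448 years

Periodic yield y = 0.0565. First find Macaulay duration:
  t   CF        PV=CF/(1+0.0565)^t    t·PV
  1       237.50       224.7989       224.7989
  2       237.50       212.7770       425.5539
  3       237.50       201.3980       604.1939
  4       237.50       190.6275       762.5101
  5       237.50       180.4331       902.1653
  6       237.50       170.7838     1,024.7026
  7       237.50       161.6505     1,131.5536
  8    10,237.50     6,595.3509    52,762.8068
  Σ                  7,937.8195    57,838.2852
P = 7,937.8195; Macaulay duration = 57,838.2852 / 7,937.8195 = 7.28642 half-year periods = 3.64321 years.
Modified duration = D_Mac / (1 + y) = 3.64321 / 1.0565 = 3.44838 years.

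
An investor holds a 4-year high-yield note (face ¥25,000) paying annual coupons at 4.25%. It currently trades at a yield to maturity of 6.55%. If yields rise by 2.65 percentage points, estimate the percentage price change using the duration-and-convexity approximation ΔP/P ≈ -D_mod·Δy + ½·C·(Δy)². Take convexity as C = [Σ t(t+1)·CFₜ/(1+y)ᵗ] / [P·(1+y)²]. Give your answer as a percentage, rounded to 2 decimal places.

With y = 0.0655:
  t   CF        PV=CF/(1+0.0655)^t    t·PV        t(t+1)·PV
  1     1,062.50       997.1844       997.1844       1,994.3688
  2     1,062.50       935.8840     1,871.7680       5,615.3041
  3     1,062.50       878.3520     2,635.0559      10,540.2236
  4    26,062.50    20,220.9826    80,883.9305     404,419.6526
  Σ                 23,032.4030    86,387.9389     422,569.5491
P = 23,032.4030; D_Mac = 3.75071 yrs; D_mod = 3.52014 yrs; C = 16.16040.
Duration effect: -3.52014 × (+0.0265) = -0.093284
Convexity effect: 0.5 × 16.16040 × (0.0265)² = +0.0056743
ΔP/P ≈ -0.093284 + 0.0056743 = -0.087609 = -8.7609%.

-8.76%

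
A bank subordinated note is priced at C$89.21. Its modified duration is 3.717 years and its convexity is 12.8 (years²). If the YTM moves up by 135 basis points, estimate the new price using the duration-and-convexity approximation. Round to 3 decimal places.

Duration effect: -D_mod·Δy = -3.717 × (+0.0135) = -0.0501795
Convexity effect: ½·C·(Δy)² = 0.5 × 12.8 × (0.0135)² = +0.0011664
ΔP/P ≈ -0.0501795 + 0.0011664 = -0.0490131
New price ≈ 89.21 × (1 - 0.0490131) = 84.837541349.

C$84.838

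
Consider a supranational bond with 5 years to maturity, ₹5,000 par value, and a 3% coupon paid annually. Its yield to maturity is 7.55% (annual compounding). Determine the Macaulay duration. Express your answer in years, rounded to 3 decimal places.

Periodic yield y = 0.0755. Discount each cash flow and weight by its year:
  t   CF        PV=CF/(1+0.0755)^t    t·PV
  1       150.00       139.4700       139.4700
  2       150.00       129.6792       259.3585
  3       150.00       120.5758       361.7273
  4       150.00       112.1114       448.4454
  5     5,150.00     3,578.9461    17,894.7304
  Σ                  4,080.7824    19,103.7316
Price P = Σ PV = 4,080.7824.
Macaulay duration = Σ(t·PV) / P = 19,103.7316 / 4,080.7824 = 4.68139 years.

4.681 years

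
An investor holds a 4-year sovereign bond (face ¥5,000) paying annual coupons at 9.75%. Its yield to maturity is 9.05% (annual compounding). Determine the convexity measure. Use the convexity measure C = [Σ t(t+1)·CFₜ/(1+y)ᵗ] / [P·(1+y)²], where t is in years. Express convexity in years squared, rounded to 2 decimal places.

With y = 0.0905:
  t   CF        PV=CF/(1+0.0905)^t    t·PV        t(t+1)·PV
  1       487.50       447.0426       447.0426         894.0853
  2       487.50       409.9428       819.8856       2,459.6569
  3       487.50       375.9219     1,127.7657       4,511.0626
  4     5,487.50     3,880.3585    15,521.4341      77,607.1704
  Σ                  5,113.2659    17,916.1280      85,471.9752
P = 5,113.2659.
Convexity = Σ t(t+1)·PV / [P·(1+y)²] = 85,471.9752 / (5,113.2659 × 1.189190) = 14.05640.

14.06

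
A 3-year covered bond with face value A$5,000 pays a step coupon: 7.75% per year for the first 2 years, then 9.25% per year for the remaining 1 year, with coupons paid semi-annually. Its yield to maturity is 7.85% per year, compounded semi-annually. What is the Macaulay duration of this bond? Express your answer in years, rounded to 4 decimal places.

Periodic yield y = 0.03925. Discount each cash flow and weight by its period:
  t   CF        PV=CF/(1+0.03925)^t    t·PV
  1       193.75       186.4325       186.4325
  2       193.75       179.3914       358.7828
  3       193.75       172.6162       517.8487
  4       193.75       166.0969       664.3877
  5       231.25       190.7575       953.7874
  6     5,231.25     4,152.2670    24,913.6023
  Σ                  5,047.5616    27,594.8413
Price P = Σ PV = 5,047.5616.
Macaulay duration = Σ(t·PV) / P = 27,594.8413 / 5,047.5616 = 5.46696 half-year periods.
In years: 5.46696 / 2 = 2.73348 years.

2.7335 years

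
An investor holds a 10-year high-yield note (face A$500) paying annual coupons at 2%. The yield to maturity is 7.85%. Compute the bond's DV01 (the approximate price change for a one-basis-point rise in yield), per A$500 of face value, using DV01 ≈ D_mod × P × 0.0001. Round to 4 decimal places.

A$0.2483

Periodic yield y = 0.0785.
  t   CF        PV=CF/(1+0.0785)^t    t·PV
  1        10.00         9.2721         9.2721
  2        10.00         8.5973        17.1945
  3        10.00         7.9715        23.9145
  4        10.00         7.3913        29.5651
  5        10.00         6.8533        34.2665
  6        10.00         6.3545        38.1268
  7        10.00         5.8919        41.2436
  8        10.00         5.4631        43.7048
  9        10.00         5.0655        45.5891
  10      510.00       239.5348     2,395.3484
  Σ                    302.3953     2,678.2254
P = 302.3953; D_Mac = 8.85670 yrs; D_mod = 8.21206 yrs.
DV01 ≈ 8.21206 × 302.3953 × 0.0001 = 0.248329.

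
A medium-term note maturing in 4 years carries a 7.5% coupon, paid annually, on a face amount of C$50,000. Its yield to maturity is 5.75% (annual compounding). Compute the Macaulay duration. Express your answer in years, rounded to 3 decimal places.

3.613 years

Periodic yield y = 0.0575. Discount each cash flow and weight by its year:
  t   CF        PV=CF/(1+0.0575)^t    t·PV
  1     3,750.00     3,546.0993     3,546.0993
  2     3,750.00     3,353.2854     6,706.5708
  3     3,750.00     3,170.9554     9,512.8663
  4    53,750.00    42,979.0651   171,916.2604
  Σ                 53,049.4052   191,681.7968
Price P = Σ PV = 53,049.4052.
Macaulay duration = Σ(t·PV) / P = 191,681.7968 / 53,049.4052 = 3.61327 years.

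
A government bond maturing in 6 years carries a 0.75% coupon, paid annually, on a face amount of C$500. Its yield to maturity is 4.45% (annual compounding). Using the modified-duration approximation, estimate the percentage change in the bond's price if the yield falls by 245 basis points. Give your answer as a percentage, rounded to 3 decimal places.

+13.779%

Periodic yield y = 0.0445. Modified duration first:
  t   CF        PV=CF/(1+0.0445)^t    t·PV
  1         3.75         3.5902         3.5902
  2         3.75         3.4373         6.8746
  3         3.75         3.2908         9.8725
  4         3.75         3.1506        12.6025
  5         3.75         3.0164        15.0820
  6       503.75       387.9398     2,327.6391
  Σ                    404.4252     2,375.6609
P = 404.4252; D_Mac = 5.87417 yrs; D_mod = 5.87417/(1+0.0445) = 5.62390 yrs.
ΔP/P ≈ -D_mod · Δy = -5.62390 × (-0.0245) = +0.137786 = +13.7786%.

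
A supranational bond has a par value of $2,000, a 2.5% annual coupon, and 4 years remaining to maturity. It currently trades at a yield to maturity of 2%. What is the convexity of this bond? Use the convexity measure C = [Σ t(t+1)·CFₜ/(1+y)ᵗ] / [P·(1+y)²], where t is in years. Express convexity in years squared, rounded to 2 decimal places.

18.31

With y = 0.02:
  t   CF        PV=CF/(1+0.02)^t    t·PV        t(t+1)·PV
  1        50.00        49.0196        49.0196          98.0392
  2        50.00        48.0584        96.1169         288.3506
  3        50.00        47.1161       141.3484         565.3934
  4     2,050.00     1,893.8831     7,575.5325      37,877.6625
  Σ                  2,038.0773     7,862.0173      38,829.4457
P = 2,038.0773.
Convexity = Σ t(t+1)·PV / [P·(1+y)²] = 38,829.4457 / (2,038.0773 × 1.040400) = 18.31219.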